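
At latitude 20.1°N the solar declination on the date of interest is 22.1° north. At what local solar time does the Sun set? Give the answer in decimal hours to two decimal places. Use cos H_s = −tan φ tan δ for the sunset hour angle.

The sunset hour angle satisfies cos H_s = −tan φ tan δ = -0.1486, giving H_s = 98.55°.
Sunset is at 12 + H_s/15 = 12 + 6.570 = 18.570 h local solar time.

18.57 h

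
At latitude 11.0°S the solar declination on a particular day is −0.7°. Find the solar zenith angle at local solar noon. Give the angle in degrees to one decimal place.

At local solar noon the hour angle is zero, so the zenith angle is |φ − δ| = |-11.0° − (-0.7°)| = 10.3°.

10.3°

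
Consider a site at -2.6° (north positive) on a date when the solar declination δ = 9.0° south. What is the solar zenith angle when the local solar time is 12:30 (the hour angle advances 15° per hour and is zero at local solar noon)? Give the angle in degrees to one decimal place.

9.8°

Hour angle H = 15° × (12.5 − 12) = 7.50°.
With φ = -2.6°, δ = -9.0°, H = 7.50°: sin φ sin δ = 0.0071, cos φ cos δ cos H = 0.9782, so cos θ_z = 0.9853.
θ_z = arccos(0.9853) = 9.84°.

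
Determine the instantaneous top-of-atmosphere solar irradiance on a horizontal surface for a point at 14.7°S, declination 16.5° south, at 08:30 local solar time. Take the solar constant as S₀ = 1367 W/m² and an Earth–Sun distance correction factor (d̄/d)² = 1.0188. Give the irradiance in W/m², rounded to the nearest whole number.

887 W/m²

Hour angle H = 15° × (8.5 − 12) = -52.50°.
cos θ_z = sin(-14.7°) sin(-16.5°) + cos(-14.7°) cos(-16.5°) cos(-52.50°) = 0.0721 + 0.5646 = 0.6367.
Top-of-atmosphere irradiance = S₀ (d̄/d)² cos θ_z = 1367 × 1.0188 × 0.6367 = 886.73 W/m².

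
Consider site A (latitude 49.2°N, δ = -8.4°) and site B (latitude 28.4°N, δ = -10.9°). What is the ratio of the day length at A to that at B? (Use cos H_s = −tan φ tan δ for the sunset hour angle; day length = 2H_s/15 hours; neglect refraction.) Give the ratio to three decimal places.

0.954

A: H_s = arccos(−tan 49.2° · tan -8.4°) = 80.15°, so 2H_s/15 = 10.6867 h.
B: H_s = arccos(−tan 28.4° · tan -10.9°) = 84.02°, so 2H_s/15 = 11.2027 h.
Ratio A/B = 10.6867 / 11.2027 = 0.9539.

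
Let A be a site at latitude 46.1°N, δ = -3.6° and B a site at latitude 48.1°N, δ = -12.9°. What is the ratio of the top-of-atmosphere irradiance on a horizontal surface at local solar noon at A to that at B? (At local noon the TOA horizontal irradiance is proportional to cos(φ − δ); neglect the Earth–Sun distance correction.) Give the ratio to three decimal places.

1.334

A: cos θ_z = cos(46.1° − (-3.6°)) = 0.6468.
B: cos θ_z = cos(48.1° − (-12.9°)) = 0.4848.
Ratio A/B = 0.6468 / 0.4848 = 1.3342.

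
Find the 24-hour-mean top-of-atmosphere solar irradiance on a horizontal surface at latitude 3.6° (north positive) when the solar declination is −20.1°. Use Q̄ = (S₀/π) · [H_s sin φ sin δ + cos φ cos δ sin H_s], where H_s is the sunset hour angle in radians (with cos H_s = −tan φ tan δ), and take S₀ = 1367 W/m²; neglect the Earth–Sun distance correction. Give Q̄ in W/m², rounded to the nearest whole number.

393 W/m²

cos H_s = −tan(3.6°) · tan(-20.1°) = 0.0230, so H_s = arccos(0.0230) = 88.68°. In radians, H_s = 1.5478.
H_s sin φ sin δ = 1.5478 × 0.0628 × -0.3437 = -0.0334.
cos φ cos δ sin H_s = 0.9980 × 0.9391 × 0.9997 = 0.9369.
Q̄ = (1367/π) × (-0.0334 + 0.9369) = 435.13 × 0.9035 = 393.14 W/m².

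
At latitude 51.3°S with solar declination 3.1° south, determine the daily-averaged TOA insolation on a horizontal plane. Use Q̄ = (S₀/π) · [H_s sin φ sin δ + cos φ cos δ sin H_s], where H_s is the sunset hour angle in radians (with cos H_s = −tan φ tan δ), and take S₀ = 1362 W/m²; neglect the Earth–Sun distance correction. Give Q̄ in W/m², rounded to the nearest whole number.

−tan φ tan δ = −(-1.2482)(-0.0542) = -0.0677; H_s = arccos(-0.0677) = 93.88°. In radians, H_s = 1.6385.
H_s sin φ sin δ = 1.6385 × -0.7804 × -0.0541 = 0.0692.
cos φ cos δ sin H_s = 0.6252 × 0.9985 × 0.9977 = 0.6228.
Q̄ = (1362/π) × (0.0692 + 0.6228) = 433.54 × 0.6920 = 300.01 W/m².

300 W/m²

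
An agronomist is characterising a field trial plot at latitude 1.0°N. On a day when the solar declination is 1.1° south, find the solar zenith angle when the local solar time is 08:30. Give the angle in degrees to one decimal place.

Hour angle H = 15° × (8.5 − 12) = -52.50°.
cos θ_z = sin(1.0°) sin(-1.1°) + cos(1.0°) cos(-1.1°) cos(-52.50°) = -0.0003 + 0.6086 = 0.6083.
θ_z = arccos(0.6083) = 52.53°.

52.5°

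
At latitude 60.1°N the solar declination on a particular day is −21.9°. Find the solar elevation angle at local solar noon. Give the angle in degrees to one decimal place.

At local solar noon the hour angle is zero, so the elevation is 90° − |φ − δ| = 90° − |60.1° − (-21.9°)| = 90° − 82.0° = 8.0°.

8.0°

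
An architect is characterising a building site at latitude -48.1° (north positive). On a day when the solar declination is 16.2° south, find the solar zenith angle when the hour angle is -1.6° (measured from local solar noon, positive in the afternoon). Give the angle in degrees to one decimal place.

31.9°

With φ = -48.1°, δ = -16.2°, H = -1.60°: sin φ sin δ = 0.2077, cos φ cos δ cos H = 0.6411, so cos θ_z = 0.8488.
θ_z = arccos(0.8488) = 31.92°.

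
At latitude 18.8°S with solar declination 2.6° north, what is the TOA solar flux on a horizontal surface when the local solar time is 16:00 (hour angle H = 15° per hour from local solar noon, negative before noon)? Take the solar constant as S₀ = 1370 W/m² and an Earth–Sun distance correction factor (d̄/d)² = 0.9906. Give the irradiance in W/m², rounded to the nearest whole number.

Hour angle H = 15° × (16 − 12) = 60.00°.
cos θ_z = sin(-18.8°) sin(2.6°) + cos(-18.8°) cos(2.6°) cos(60.00°) = -0.0146 + 0.4728 = 0.4582.
Top-of-atmosphere irradiance = S₀ (d̄/d)² cos θ_z = 1370 × 0.9906 × 0.4582 = 621.83 W/m².

622 W/m²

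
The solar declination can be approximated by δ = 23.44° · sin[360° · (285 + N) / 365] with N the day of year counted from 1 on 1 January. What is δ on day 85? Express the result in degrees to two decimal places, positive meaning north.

360 × (285 + 85) / 365 = 364.932°; sin(364.932°) = 0.0860.
δ = 23.44 × 0.0860 = 2.016° ≈ +2.02°.

+2.02°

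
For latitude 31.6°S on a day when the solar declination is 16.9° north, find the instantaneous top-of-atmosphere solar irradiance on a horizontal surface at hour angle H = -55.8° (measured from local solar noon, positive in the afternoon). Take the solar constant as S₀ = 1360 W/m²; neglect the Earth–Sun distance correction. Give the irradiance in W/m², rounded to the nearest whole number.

With φ = -31.6°, δ = 16.9°, H = -55.80°: sin φ sin δ = -0.1523, cos φ cos δ cos H = 0.4581, so cos θ_z = 0.3058.
Top-of-atmosphere irradiance = S₀ cos θ_z = 1360 × 0.3058 = 415.89 W/m².

416 W/m²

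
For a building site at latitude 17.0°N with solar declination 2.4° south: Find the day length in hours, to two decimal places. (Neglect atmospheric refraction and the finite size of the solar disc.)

cos H_s = −tan(17.0°) · tan(-2.4°) = 0.0128, so H_s = arccos(0.0128) = 89.27°.
Day length = 2 H_s / 15° h⁻¹ = 178.54° / 15 = 11.903 h.

11.90 hours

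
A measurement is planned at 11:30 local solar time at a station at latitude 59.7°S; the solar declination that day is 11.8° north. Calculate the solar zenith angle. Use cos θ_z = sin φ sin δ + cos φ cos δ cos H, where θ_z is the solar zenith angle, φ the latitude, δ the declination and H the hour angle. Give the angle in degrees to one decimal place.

Hour angle H = 15° × (11.5 − 12) = -7.50°.
cos θ_z = sin φ sin δ + cos φ cos δ cos H = (-0.8634)(0.2045) + (0.5045)(0.9789)(0.9914) = 0.3130.
θ_z = arccos(0.3130) = 71.76°.

71.8°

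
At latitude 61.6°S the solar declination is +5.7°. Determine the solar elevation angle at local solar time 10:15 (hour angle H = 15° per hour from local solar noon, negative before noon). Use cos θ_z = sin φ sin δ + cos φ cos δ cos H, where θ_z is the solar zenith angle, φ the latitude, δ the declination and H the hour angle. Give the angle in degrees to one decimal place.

19.7°

Hour angle H = 15° × (10.25 − 12) = -26.25°.
cos θ_z = sin(-61.6°) sin(5.7°) + cos(-61.6°) cos(5.7°) cos(-26.25°) = -0.0874 + 0.4245 = 0.3371.
θ_z = arccos(0.3371) = 70.30°, so the elevation is 90° − 70.30° = 19.70°.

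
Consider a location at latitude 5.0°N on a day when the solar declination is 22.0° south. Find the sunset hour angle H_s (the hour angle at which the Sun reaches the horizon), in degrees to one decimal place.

The sunset hour angle satisfies cos H_s = −tan φ tan δ = 0.0353, giving H_s = 87.98°.

88.0°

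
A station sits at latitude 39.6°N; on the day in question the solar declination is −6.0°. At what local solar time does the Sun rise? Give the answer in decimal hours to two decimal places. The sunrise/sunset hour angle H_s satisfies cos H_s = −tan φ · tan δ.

cos H_s = −tan(39.6°) · tan(-6.0°) = 0.0869, so H_s = arccos(0.0869) = 85.01°.
Sunrise is at 12 − H_s/15 = 12 − 5.667 = 6.333 h local solar time.

6.33 h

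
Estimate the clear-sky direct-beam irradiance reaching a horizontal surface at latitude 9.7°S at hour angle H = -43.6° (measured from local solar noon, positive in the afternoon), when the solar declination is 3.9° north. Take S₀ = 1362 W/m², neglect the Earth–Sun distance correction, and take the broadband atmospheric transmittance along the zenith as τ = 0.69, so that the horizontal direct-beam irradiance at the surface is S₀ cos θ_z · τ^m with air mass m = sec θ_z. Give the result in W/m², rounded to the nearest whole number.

cos θ_z = sin(-9.7°) sin(3.9°) + cos(-9.7°) cos(3.9°) cos(-43.60°) = -0.0115 + 0.7122 = 0.7007.
Air mass m = 1/cos θ_z = 1/0.7007 = 1.427; τ^m = 0.69^1.427 = 0.5889.
Surface direct beam = 1362 × 0.7007 × 0.5889 = 562.02 W/m².

562 W/m²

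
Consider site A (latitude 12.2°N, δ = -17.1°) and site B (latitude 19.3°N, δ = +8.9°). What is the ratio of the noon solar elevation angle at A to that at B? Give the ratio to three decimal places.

A: 90° − |12.2 − (-17.1)| = 60.70°.
B: 90° − |19.3 − (8.9)| = 79.60°.
Ratio A/B = 60.7000 / 79.6000 = 0.7626.

0.763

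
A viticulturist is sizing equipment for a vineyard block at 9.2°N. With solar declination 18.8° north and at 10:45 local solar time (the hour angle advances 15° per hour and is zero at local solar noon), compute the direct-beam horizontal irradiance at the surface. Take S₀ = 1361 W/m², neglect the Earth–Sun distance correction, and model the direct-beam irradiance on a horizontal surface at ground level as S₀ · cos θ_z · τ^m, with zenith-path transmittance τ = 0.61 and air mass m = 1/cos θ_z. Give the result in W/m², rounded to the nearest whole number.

Hour angle H = 15° × (10.75 − 12) = -18.75°.
cos θ_z = sin φ sin δ + cos φ cos δ cos H = (0.1599)(0.3223) + (0.9871)(0.9466)(0.9469) = 0.9363.
Air mass m = 1/cos θ_z = 1/0.9363 = 1.068; τ^m = 0.61^1.068 = 0.5898.
Surface direct beam = 1361 × 0.9363 × 0.5898 = 751.58 W/m².

752 W/m²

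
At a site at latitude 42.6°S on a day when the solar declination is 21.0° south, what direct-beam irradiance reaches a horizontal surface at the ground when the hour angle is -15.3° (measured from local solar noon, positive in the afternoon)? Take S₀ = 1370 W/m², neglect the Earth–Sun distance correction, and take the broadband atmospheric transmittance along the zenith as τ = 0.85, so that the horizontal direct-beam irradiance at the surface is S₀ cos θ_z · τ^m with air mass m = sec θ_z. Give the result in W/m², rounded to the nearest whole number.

cos θ_z = sin(-42.6°) sin(-21.0°) + cos(-42.6°) cos(-21.0°) cos(-15.30°) = 0.2426 + 0.6628 = 0.9054.
Air mass m = 1/cos θ_z = 1/0.9054 = 1.104; τ^m = 0.85^1.104 = 0.8358.
Surface direct beam = 1370 × 0.9054 × 0.8358 = 1036.72 W/m².

1037 W/m²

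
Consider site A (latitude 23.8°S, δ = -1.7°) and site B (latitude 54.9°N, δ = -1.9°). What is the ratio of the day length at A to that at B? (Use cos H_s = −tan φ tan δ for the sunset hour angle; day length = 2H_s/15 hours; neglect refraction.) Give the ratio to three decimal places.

A: H_s = arccos(−tan -23.8° · tan -1.7°) = 90.75°, so 2H_s/15 = 12.1000 h.
B: H_s = arccos(−tan 54.9° · tan -1.9°) = 87.29°, so 2H_s/15 = 11.6387 h.
Ratio A/B = 12.1000 / 11.6387 = 1.0396.

1.040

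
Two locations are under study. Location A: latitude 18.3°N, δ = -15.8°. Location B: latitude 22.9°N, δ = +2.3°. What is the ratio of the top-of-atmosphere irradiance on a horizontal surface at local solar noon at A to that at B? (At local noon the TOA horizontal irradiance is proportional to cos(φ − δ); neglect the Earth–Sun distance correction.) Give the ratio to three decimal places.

0.885

A: cos θ_z = cos(18.3° − (-15.8°)) = 0.8281.
B: cos θ_z = cos(22.9° − (2.3°)) = 0.9361.
Ratio A/B = 0.8281 / 0.9361 = 0.8846.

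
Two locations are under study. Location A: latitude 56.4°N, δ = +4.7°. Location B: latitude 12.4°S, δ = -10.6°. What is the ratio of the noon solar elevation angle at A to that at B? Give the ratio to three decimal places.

A: 90° − |56.4 − (4.7)| = 38.30°.
B: 90° − |-12.4 − (-10.6)| = 88.20°.
Ratio A/B = 38.3000 / 88.2000 = 0.4342.

0.434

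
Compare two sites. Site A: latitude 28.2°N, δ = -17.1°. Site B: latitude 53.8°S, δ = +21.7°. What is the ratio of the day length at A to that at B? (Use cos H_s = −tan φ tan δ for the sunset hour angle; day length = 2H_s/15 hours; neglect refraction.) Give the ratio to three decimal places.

A: H_s = arccos(−tan 28.2° · tan -17.1°) = 80.51°, so 2H_s/15 = 10.7347 h.
B: H_s = arccos(−tan -53.8° · tan 21.7°) = 57.06°, so 2H_s/15 = 7.6080 h.
Ratio A/B = 10.7347 / 7.6080 = 1.4110.

1.411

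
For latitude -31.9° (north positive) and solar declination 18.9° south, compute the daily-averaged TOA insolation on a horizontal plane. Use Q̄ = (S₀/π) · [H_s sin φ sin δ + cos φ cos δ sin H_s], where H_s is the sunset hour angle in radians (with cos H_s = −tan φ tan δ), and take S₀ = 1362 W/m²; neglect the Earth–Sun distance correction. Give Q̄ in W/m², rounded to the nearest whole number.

−tan φ tan δ = −(-0.6224)(-0.3424) = -0.2131; H_s = arccos(-0.2131) = 102.30°. In radians, H_s = 1.7855.
H_s sin φ sin δ = 1.7855 × -0.5284 × -0.3239 = 0.3056.
cos φ cos δ sin H_s = 0.8490 × 0.9461 × 0.9770 = 0.7848.
Q̄ = (1362/π) × (0.3056 + 0.7848) = 433.54 × 1.0904 = 472.73 W/m².

473 W/m²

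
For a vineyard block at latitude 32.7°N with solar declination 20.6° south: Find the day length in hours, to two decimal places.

10.14 hours

cos H_s = −tan(32.7°) · tan(-20.6°) = 0.2413, so H_s = arccos(0.2413) = 76.04°.
Day length = 2 H_s / 15° h⁻¹ = 152.08° / 15 = 10.139 h.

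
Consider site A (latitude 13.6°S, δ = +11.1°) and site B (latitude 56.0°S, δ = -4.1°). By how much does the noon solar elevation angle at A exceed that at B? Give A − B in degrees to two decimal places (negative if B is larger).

+27.20°

A: 90° − |-13.6 − (11.1)| = 65.30°.
B: 90° − |-56.0 − (-4.1)| = 38.10°.
A − B = 65.30 − 38.10 = 27.20°.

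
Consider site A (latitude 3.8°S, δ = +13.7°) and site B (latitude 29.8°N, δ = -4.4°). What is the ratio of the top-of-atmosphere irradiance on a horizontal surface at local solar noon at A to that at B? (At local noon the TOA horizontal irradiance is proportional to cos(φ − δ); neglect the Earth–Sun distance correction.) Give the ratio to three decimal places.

1.153

A: cos θ_z = cos(-3.8° − (13.7°)) = 0.9537.
B: cos θ_z = cos(29.8° − (-4.4°)) = 0.8271.
Ratio A/B = 0.9537 / 0.8271 = 1.1531.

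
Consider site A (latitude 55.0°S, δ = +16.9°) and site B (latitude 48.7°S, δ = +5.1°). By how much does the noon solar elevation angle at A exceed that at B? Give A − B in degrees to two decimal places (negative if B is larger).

-18.10°

A: 90° − |-55.0 − (16.9)| = 18.10°.
B: 90° − |-48.7 − (5.1)| = 36.20°.
A − B = 18.10 − 36.20 = -18.10°.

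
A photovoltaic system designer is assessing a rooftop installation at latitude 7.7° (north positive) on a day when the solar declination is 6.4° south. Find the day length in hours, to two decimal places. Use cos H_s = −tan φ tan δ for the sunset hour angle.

11.88 hours

The sunset hour angle satisfies cos H_s = −tan φ tan δ = 0.0152, giving H_s = 89.13°.
Day length = 2 H_s / 15° h⁻¹ = 178.26° / 15 = 11.884 h.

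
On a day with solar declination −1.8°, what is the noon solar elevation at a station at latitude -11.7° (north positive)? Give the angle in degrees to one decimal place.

At local solar noon the hour angle is zero, so the elevation is 90° − |φ − δ| = 90° − |-11.7° − (-1.8°)| = 90° − 9.9° = 80.1°.

80.1°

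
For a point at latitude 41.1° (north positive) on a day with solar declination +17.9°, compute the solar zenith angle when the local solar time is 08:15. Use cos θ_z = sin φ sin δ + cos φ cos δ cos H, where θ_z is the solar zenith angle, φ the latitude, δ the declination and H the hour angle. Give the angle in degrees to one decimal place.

53.1°

Hour angle H = 15° × (8.25 − 12) = -56.25°.
With φ = 41.1°, δ = 17.9°, H = -56.25°: sin φ sin δ = 0.2020, cos φ cos δ cos H = 0.3984, so cos θ_z = 0.6004.
θ_z = arccos(0.6004) = 53.10°.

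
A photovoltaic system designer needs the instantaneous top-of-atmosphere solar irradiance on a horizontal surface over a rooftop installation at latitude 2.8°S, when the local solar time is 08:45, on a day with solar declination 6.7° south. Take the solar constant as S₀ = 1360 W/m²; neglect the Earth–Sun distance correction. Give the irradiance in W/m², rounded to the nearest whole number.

897 W/m²

Hour angle H = 15° × (8.75 − 12) = -48.75°.
cos θ_z = sin(-2.8°) sin(-6.7°) + cos(-2.8°) cos(-6.7°) cos(-48.75°) = 0.0057 + 0.6541 = 0.6598.
Top-of-atmosphere irradiance = S₀ cos θ_z = 1360 × 0.6598 = 897.33 W/m².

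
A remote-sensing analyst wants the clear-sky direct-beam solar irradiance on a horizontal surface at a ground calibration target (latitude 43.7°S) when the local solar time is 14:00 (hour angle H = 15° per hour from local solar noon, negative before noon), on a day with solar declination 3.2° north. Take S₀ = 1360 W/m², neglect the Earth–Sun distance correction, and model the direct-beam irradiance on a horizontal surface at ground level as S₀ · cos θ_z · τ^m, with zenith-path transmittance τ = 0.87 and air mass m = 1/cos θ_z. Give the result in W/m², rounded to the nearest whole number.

629 W/m²

Hour angle H = 15° × (14 − 12) = 30.00°.
cos θ_z = sin φ sin δ + cos φ cos δ cos H = (-0.6909)(0.0558) + (0.7230)(0.9984)(0.8660) = 0.5866.
Air mass m = 1/cos θ_z = 1/0.5866 = 1.705; τ^m = 0.87^1.705 = 0.7886.
Surface direct beam = 1360 × 0.5866 × 0.7886 = 629.13 W/m².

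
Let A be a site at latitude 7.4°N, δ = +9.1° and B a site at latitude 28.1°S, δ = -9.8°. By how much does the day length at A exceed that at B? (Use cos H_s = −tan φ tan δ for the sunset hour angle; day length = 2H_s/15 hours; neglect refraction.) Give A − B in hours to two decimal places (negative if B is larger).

-0.55 h

A: H_s = arccos(−tan 7.4° · tan 9.1°) = 91.19°, so 2H_s/15 = 12.1587 h.
B: H_s = arccos(−tan -28.1° · tan -9.8°) = 95.29°, so 2H_s/15 = 12.7053 h.
A − B = 12.1587 − 12.7053 = -0.5466 h.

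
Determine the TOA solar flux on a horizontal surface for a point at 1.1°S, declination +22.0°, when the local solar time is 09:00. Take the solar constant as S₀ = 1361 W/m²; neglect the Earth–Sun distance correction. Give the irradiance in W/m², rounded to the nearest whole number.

Hour angle H = 15° × (9 − 12) = -45.00°.
cos θ_z = sin φ sin δ + cos φ cos δ cos H = (-0.0192)(0.3746) + (0.9998)(0.9272)(0.7071) = 0.6483.
Top-of-atmosphere irradiance = S₀ cos θ_z = 1361 × 0.6483 = 882.34 W/m².

882 W/m²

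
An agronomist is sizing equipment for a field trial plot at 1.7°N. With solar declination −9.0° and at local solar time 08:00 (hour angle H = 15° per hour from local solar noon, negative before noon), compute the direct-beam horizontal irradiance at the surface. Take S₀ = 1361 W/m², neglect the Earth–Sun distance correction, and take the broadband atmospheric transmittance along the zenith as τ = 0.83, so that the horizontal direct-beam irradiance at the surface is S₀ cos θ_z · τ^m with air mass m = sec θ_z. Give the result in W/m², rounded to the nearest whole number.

455 W/m²

Hour angle H = 15° × (8 − 12) = -60.00°.
cos θ_z = sin(1.7°) sin(-9.0°) + cos(1.7°) cos(-9.0°) cos(-60.00°) = -0.0046 + 0.4936 = 0.4890.
Air mass m = 1/cos θ_z = 1/0.4890 = 2.045; τ^m = 0.83^2.045 = 0.6831.
Surface direct beam = 1361 × 0.4890 × 0.6831 = 454.62 W/m².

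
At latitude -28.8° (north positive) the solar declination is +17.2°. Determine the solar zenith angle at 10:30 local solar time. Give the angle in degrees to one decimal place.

50.9°

Hour angle H = 15° × (10.5 − 12) = -22.50°.
With φ = -28.8°, δ = 17.2°, H = -22.50°: sin φ sin δ = -0.1425, cos φ cos δ cos H = 0.7734, so cos θ_z = 0.6309.
θ_z = arccos(0.6309) = 50.88°.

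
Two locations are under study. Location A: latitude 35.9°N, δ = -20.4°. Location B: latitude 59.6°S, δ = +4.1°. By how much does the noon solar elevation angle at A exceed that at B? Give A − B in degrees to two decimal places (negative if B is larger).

+7.40°

A: 90° − |35.9 − (-20.4)| = 33.70°.
B: 90° − |-59.6 − (4.1)| = 26.30°.
A − B = 33.70 − 26.30 = 7.40°.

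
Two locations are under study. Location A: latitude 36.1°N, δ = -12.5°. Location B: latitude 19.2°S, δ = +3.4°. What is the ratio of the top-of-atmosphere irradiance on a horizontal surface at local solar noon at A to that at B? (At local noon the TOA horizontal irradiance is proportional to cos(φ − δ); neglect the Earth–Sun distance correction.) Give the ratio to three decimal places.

A: cos θ_z = cos(36.1° − (-12.5°)) = 0.6613.
B: cos θ_z = cos(-19.2° − (3.4°)) = 0.9232.
Ratio A/B = 0.6613 / 0.9232 = 0.7163.

0.716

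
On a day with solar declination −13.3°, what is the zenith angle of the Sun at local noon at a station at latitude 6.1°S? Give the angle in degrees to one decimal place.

7.2°

At local solar noon the hour angle is zero, so the zenith angle is |φ − δ| = |-6.1° − (-13.3°)| = 7.2°.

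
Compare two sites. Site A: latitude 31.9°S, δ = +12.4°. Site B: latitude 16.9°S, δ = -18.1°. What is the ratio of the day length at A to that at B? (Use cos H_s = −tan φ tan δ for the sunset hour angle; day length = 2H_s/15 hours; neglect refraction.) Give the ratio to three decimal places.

A: H_s = arccos(−tan -31.9° · tan 12.4°) = 82.13°, so 2H_s/15 = 10.9507 h.
B: H_s = arccos(−tan -16.9° · tan -18.1°) = 95.70°, so 2H_s/15 = 12.7600 h.
Ratio A/B = 10.9507 / 12.7600 = 0.8582.

0.858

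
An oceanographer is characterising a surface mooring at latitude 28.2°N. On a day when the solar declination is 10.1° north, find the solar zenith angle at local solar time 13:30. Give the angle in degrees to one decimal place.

Hour angle H = 15° × (13.5 − 12) = 22.50°.
With φ = 28.2°, δ = 10.1°, H = 22.50°: sin φ sin δ = 0.0829, cos φ cos δ cos H = 0.8016, so cos θ_z = 0.8845.
θ_z = arccos(0.8845) = 27.81°.

27.8°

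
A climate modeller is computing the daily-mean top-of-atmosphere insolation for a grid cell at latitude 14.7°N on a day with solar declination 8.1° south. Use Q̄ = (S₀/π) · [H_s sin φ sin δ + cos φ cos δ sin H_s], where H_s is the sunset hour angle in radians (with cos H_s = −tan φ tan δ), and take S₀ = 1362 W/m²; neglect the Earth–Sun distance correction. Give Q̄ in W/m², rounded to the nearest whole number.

391 W/m²

cos H_s = −tan(14.7°) · tan(-8.1°) = 0.0373, so H_s = arccos(0.0373) = 87.86°. In radians, H_s = 1.5334.
H_s sin φ sin δ = 1.5334 × 0.2538 × -0.1409 = -0.0548.
cos φ cos δ sin H_s = 0.9673 × 0.9900 × 0.9993 = 0.9570.
Q̄ = (1362/π) × (-0.0548 + 0.9570) = 433.54 × 0.9022 = 391.14 W/m².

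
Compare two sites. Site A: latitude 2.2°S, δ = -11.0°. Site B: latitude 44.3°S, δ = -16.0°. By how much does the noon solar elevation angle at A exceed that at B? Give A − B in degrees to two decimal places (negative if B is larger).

+19.50°

A: 90° − |-2.2 − (-11.0)| = 81.20°.
B: 90° − |-44.3 − (-16.0)| = 61.70°.
A − B = 81.20 − 61.70 = 19.50°.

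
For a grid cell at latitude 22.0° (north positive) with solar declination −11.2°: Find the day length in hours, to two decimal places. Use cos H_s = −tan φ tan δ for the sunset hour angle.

The sunset hour angle satisfies cos H_s = −tan φ tan δ = 0.0800, giving H_s = 85.41°.
Day length = 2 H_s / 15° h⁻¹ = 170.82° / 15 = 11.388 h.

11.39 hours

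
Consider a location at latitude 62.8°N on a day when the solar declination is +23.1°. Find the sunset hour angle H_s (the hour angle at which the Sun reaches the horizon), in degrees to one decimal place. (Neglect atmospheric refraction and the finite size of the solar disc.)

cos H_s = −tan(62.8°) · tan(23.1°) = -0.8299, so H_s = arccos(-0.8299) = 146.09°.

146.1°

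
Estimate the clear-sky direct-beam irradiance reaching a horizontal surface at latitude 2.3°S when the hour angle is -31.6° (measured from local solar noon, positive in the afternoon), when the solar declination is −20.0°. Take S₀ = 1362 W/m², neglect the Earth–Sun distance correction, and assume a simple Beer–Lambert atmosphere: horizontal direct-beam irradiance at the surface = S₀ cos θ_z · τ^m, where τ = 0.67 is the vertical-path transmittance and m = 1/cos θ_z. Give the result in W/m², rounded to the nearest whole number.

With φ = -2.3°, δ = -20.0°, H = -31.60°: sin φ sin δ = 0.0137, cos φ cos δ cos H = 0.7997, so cos θ_z = 0.8134.
Air mass m = 1/cos θ_z = 1/0.8134 = 1.229; τ^m = 0.67^1.229 = 0.6113.
Surface direct beam = 1362 × 0.8134 × 0.6113 = 677.23 W/m².

677 W/m²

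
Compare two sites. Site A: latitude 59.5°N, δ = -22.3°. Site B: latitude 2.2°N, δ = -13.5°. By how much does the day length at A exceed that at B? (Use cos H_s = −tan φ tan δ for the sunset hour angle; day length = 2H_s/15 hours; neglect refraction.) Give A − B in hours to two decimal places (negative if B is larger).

A: H_s = arccos(−tan 59.5° · tan -22.3°) = 45.87°, so 2H_s/15 = 6.1160 h.
B: H_s = arccos(−tan 2.2° · tan -13.5°) = 89.47°, so 2H_s/15 = 11.9293 h.
A − B = 6.1160 − 11.9293 = -5.8133 h.

-5.81 h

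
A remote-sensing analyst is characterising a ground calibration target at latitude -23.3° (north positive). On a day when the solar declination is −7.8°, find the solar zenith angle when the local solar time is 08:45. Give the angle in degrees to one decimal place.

49.2°

Hour angle H = 15° × (8.75 − 12) = -48.75°.
cos θ_z = sin(-23.3°) sin(-7.8°) + cos(-23.3°) cos(-7.8°) cos(-48.75°) = 0.0537 + 0.6000 = 0.6537.
θ_z = arccos(0.6537) = 49.18°.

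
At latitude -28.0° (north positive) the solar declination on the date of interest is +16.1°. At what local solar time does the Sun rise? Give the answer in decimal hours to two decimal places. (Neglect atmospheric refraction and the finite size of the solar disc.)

6.59 h

−tan φ tan δ = −(-0.5317)(0.2886) = 0.1534; H_s = arccos(0.1534) = 81.18°.
Sunrise is at 12 − H_s/15 = 12 − 5.412 = 6.588 h local solar time.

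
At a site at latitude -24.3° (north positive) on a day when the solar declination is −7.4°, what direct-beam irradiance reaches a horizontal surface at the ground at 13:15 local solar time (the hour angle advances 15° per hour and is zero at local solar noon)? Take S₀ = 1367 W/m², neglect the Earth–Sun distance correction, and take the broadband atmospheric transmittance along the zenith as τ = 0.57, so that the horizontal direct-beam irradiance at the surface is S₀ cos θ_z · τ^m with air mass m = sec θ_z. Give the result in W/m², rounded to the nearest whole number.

Hour angle H = 15° × (13.25 − 12) = 18.75°.
cos θ_z = sin(-24.3°) sin(-7.4°) + cos(-24.3°) cos(-7.4°) cos(18.75°) = 0.0530 + 0.8558 = 0.9088.
Air mass m = 1/cos θ_z = 1/0.9088 = 1.100; τ^m = 0.57^1.100 = 0.5388.
Surface direct beam = 1367 × 0.9088 × 0.5388 = 669.37 W/m².

669 W/m²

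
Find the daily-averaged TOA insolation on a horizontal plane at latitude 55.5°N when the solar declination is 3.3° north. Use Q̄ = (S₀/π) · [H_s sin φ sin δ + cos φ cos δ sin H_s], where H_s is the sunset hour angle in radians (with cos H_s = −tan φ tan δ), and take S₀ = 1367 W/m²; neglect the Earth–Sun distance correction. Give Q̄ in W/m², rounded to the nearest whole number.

279 W/m²

The sunset hour angle satisfies cos H_s = −tan φ tan δ = -0.0839, giving H_s = 94.81°. In radians, H_s = 1.6547.
H_s sin φ sin δ = 1.6547 × 0.8241 × 0.0576 = 0.0785.
cos φ cos δ sin H_s = 0.5664 × 0.9983 × 0.9965 = 0.5635.
Q̄ = (1367/π) × (0.0785 + 0.5635) = 435.13 × 0.6420 = 279.35 W/m².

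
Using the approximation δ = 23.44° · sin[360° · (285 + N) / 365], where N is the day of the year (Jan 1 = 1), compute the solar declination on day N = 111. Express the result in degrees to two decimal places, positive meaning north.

+11.92°

360 × (285 + 111) / 365 = 390.575°; sin(390.575°) = 0.5087.
δ = 23.44 × 0.5087 = 11.924° ≈ +11.92°.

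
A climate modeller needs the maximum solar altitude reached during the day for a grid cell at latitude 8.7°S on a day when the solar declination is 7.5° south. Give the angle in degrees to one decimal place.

At local solar noon the hour angle is zero, so the elevation is 90° − |φ − δ| = 90° − |-8.7° − (-7.5°)| = 90° − 1.2° = 88.8°.

88.8°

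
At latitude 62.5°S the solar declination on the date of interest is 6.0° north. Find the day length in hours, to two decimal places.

cos H_s = −tan(-62.5°) · tan(6.0°) = 0.2019, so H_s = arccos(0.2019) = 78.35°.
Day length = 2 H_s / 15° h⁻¹ = 156.70° / 15 = 10.447 h.

10.45 hours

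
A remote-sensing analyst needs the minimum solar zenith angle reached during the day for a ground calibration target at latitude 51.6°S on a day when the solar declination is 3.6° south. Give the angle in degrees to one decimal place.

48.0°

At local solar noon the hour angle is zero, so the zenith angle is |φ − δ| = |-51.6° − (-3.6°)| = 48.0°.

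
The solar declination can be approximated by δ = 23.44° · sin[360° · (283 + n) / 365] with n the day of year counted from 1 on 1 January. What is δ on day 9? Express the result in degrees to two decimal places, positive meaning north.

360 × (283 + 9) / 365 = 288.000°; sin(288.000°) = -0.9511.
δ = 23.44 × -0.9511 = -22.294° ≈ -22.29°.

-22.29°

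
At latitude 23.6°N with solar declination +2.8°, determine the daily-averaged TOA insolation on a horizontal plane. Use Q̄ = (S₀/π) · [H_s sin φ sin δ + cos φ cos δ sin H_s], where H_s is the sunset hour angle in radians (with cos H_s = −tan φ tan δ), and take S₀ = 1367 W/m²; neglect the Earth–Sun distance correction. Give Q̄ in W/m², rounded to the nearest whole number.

412 W/m²

The sunset hour angle satisfies cos H_s = −tan φ tan δ = -0.0214, giving H_s = 91.23°. In radians, H_s = 1.5923.
H_s sin φ sin δ = 1.5923 × 0.4003 × 0.0488 = 0.0311.
cos φ cos δ sin H_s = 0.9164 × 0.9988 × 0.9998 = 0.9151.
Q̄ = (1367/π) × (0.0311 + 0.9151) = 435.13 × 0.9462 = 411.72 W/m².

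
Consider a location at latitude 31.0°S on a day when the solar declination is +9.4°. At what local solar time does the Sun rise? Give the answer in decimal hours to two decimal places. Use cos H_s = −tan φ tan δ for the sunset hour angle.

6.38 h

cos H_s = −tan(-31.0°) · tan(9.4°) = 0.0995, so H_s = arccos(0.0995) = 84.29°.
Sunrise is at 12 − H_s/15 = 12 − 5.619 = 6.381 h local solar time.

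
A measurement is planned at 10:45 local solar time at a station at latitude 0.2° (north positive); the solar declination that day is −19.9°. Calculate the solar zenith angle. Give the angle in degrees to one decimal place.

27.2°

Hour angle H = 15° × (10.75 − 12) = -18.75°.
With φ = 0.2°, δ = -19.9°, H = -18.75°: sin φ sin δ = -0.0012, cos φ cos δ cos H = 0.8904, so cos θ_z = 0.8892.
θ_z = arccos(0.8892) = 27.23°.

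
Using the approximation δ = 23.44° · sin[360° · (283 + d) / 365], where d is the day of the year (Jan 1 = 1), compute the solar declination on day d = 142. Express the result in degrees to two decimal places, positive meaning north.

+20.13°

360 × (283 + 142) / 365 = 419.178°; sin(419.178°) = 0.8588.
δ = 23.44 × 0.8588 = 20.130° ≈ +20.13°.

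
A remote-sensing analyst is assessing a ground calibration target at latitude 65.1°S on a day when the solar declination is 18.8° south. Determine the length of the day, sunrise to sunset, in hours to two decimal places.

18.29 hours

cos H_s = −tan(-65.1°) · tan(-18.8°) = -0.7334, so H_s = arccos(-0.7334) = 137.17°.
Day length = 2 H_s / 15° h⁻¹ = 274.34° / 15 = 18.289 h.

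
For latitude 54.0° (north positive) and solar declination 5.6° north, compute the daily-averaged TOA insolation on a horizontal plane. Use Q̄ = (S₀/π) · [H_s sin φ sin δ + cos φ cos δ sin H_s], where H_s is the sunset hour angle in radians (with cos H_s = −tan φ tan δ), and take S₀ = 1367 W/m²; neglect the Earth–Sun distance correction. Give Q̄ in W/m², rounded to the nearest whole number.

The sunset hour angle satisfies cos H_s = −tan φ tan δ = -0.1350, giving H_s = 97.76°. In radians, H_s = 1.7062.
H_s sin φ sin δ = 1.7062 × 0.8090 × 0.0976 = 0.1347.
cos φ cos δ sin H_s = 0.5878 × 0.9952 × 0.9908 = 0.5796.
Q̄ = (1367/π) × (0.1347 + 0.5796) = 435.13 × 0.7143 = 310.81 W/m².

311 W/m²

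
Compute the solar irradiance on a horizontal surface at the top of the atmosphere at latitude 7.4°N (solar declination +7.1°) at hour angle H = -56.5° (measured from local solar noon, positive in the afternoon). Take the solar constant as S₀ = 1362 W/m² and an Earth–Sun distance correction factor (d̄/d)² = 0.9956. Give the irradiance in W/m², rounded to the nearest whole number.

cos θ_z = sin φ sin δ + cos φ cos δ cos H = (0.1288)(0.1236) + (0.9917)(0.9923)(0.5519) = 0.5590.
Top-of-atmosphere irradiance = S₀ (d̄/d)² cos θ_z = 1362 × 0.9956 × 0.5590 = 758.01 W/m².

758 W/m²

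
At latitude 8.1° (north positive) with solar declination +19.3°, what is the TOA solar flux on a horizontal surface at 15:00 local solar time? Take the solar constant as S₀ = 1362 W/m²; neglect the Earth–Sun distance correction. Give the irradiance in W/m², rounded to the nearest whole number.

963 W/m²

Hour angle H = 15° × (15 − 12) = 45.00°.
cos θ_z = sin(8.1°) sin(19.3°) + cos(8.1°) cos(19.3°) cos(45.00°) = 0.0466 + 0.6607 = 0.7073.
Top-of-atmosphere irradiance = S₀ cos θ_z = 1362 × 0.7073 = 963.34 W/m².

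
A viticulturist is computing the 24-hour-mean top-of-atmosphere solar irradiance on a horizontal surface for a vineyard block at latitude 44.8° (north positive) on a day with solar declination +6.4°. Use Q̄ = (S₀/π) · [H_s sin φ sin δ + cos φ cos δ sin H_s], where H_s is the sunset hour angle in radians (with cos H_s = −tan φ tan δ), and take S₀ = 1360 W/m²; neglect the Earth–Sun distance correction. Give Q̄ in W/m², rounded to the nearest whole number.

361 W/m²

cos H_s = −tan(44.8°) · tan(6.4°) = -0.1114, so H_s = arccos(-0.1114) = 96.40°. In radians, H_s = 1.6825.
H_s sin φ sin δ = 1.6825 × 0.7046 × 0.1115 = 0.1322.
cos φ cos δ sin H_s = 0.7096 × 0.9938 × 0.9938 = 0.7008.
Q̄ = (1360/π) × (0.1322 + 0.7008) = 432.90 × 0.8330 = 360.61 W/m².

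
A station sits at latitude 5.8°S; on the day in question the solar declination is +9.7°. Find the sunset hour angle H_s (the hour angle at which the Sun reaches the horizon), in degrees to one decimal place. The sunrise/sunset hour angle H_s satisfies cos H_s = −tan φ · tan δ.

89.0°

cos H_s = −tan(-5.8°) · tan(9.7°) = 0.0174, so H_s = arccos(0.0174) = 89.00°.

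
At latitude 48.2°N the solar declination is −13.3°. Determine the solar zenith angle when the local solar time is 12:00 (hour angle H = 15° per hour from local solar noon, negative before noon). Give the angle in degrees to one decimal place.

61.5°

Hour angle H = 15° × (12 − 12) = 0.00°.
With φ = 48.2°, δ = -13.3°, H = 0.00°: sin φ sin δ = -0.1715, cos φ cos δ cos H = 0.6487, so cos θ_z = 0.4772.
θ_z = arccos(0.4772) = 61.50°.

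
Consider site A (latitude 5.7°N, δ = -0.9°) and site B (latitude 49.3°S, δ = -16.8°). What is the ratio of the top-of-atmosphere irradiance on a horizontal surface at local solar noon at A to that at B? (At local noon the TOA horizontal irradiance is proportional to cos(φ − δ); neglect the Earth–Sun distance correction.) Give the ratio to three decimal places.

1.178

A: cos θ_z = cos(5.7° − (-0.9°)) = 0.9934.
B: cos θ_z = cos(-49.3° − (-16.8°)) = 0.8434.
Ratio A/B = 0.9934 / 0.8434 = 1.1779.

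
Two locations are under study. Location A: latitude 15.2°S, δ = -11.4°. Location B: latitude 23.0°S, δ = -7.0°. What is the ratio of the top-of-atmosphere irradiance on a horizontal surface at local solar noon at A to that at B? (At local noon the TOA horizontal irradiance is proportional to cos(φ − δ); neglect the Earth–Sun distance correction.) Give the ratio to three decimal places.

A: cos θ_z = cos(-15.2° − (-11.4°)) = 0.9978.
B: cos θ_z = cos(-23.0° − (-7.0°)) = 0.9613.
Ratio A/B = 0.9978 / 0.9613 = 1.0380.

1.038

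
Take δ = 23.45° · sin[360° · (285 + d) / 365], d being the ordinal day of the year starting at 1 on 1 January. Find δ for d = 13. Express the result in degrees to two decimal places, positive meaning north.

-21.44°

360 × (285 + 13) / 365 = 293.918°; sin(293.918°) = -0.9141.
δ = 23.45 × -0.9141 = -21.436° ≈ -21.44°.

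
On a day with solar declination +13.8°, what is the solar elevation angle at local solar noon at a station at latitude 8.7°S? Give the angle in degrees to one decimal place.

67.5°

At local solar noon the hour angle is zero, so the elevation is 90° − |φ − δ| = 90° − |-8.7° − (13.8°)| = 90° − 22.5° = 67.5°.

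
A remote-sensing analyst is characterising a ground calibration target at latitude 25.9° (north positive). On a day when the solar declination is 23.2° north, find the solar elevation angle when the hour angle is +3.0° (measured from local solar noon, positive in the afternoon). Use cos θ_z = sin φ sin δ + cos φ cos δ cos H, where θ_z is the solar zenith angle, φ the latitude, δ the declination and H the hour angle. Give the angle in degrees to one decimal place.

With φ = 25.9°, δ = 23.2°, H = 3.00°: sin φ sin δ = 0.1721, cos φ cos δ cos H = 0.8257, so cos θ_z = 0.9978.
θ_z = arccos(0.9978) = 3.80°, so the elevation is 90° − 3.80° = 86.20°.

86.2°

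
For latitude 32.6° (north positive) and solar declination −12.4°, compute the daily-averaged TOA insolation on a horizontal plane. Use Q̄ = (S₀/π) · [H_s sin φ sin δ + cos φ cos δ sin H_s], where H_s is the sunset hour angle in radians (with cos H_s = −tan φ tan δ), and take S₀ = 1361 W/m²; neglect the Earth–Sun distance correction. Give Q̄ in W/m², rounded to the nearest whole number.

281 W/m²

cos H_s = −tan(32.6°) · tan(-12.4°) = 0.1406, so H_s = arccos(0.1406) = 81.92°. In radians, H_s = 1.4298.
H_s sin φ sin δ = 1.4298 × 0.5388 × -0.2147 = -0.1654.
cos φ cos δ sin H_s = 0.8425 × 0.9767 × 0.9901 = 0.8147.
Q̄ = (1361/π) × (-0.1654 + 0.8147) = 433.22 × 0.6493 = 281.29 W/m².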